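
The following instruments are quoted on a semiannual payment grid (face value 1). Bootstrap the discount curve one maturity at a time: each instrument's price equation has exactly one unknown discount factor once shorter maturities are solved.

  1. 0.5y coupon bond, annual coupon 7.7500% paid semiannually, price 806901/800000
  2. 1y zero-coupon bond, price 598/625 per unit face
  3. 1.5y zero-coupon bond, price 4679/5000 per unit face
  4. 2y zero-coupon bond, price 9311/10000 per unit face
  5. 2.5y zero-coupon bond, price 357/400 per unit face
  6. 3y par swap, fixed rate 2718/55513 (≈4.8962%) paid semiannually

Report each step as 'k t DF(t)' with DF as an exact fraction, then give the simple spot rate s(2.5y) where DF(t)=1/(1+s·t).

1 1/2 971/1000
2 1 598/625
3 3/2 4679/5000
4 2 9311/10000
5 5/2 357/400
6 3 8641/10000
s(2.5y) = (1/(357/400) − 1)/(5/2) = 86/1785 ≈ 4.8179%

step 1 [0.5y] bond c/2=31/800: DF=(806901/800000 − 31/800·(0))/(1+31/800) = 971/1000 ≈ 0.971000
step 2 [1y] zero: DF = P = 598/625 ≈ 0.956800
step 3 [1.5y] zero: DF = P = 4679/5000 ≈ 0.935800
step 4 [2y] zero: DF = P = 9311/10000 ≈ 0.931100
step 5 [2.5y] zero: DF = P = 357/400 ≈ 0.892500
step 6 [3y] swap r/2=1359/55513: DF=(1 − 1359/55513·(0.971000+0.956800+0.935800+0.931100+0.892500))/(1+1359/55513) = 8641/10000 ≈ 0.864100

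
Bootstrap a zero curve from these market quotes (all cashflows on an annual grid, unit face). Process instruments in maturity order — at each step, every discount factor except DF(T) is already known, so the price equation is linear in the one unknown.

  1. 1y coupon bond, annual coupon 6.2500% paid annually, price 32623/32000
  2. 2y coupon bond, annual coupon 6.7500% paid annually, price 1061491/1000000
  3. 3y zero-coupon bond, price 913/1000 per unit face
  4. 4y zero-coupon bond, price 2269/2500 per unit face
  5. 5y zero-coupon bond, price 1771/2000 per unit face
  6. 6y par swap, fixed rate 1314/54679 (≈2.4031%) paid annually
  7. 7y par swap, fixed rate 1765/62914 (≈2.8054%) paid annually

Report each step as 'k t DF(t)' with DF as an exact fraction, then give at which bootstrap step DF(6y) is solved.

1 1 1919/2000
2 2 9337/10000
3 3 913/1000
4 4 2269/2500
5 5 1771/2000
6 6 4343/5000
7 7 1647/2000
DF(6y) is solved at step 6

step 1 [1y] bond c/1=1/16: DF=(32623/32000 − 1/16·(0))/(1+1/16) = 1919/2000 ≈ 0.959500
step 2 [2y] bond c/1=27/400: DF=(1061491/1000000 − 27/400·(0.959500))/(1+27/400) = 9337/10000 ≈ 0.933700
step 3 [3y] zero: DF = P = 913/1000 ≈ 0.913000
step 4 [4y] zero: DF = P = 2269/2500 ≈ 0.907600
step 5 [5y] zero: DF = P = 1771/2000 ≈ 0.885500
step 6 [6y] swap r/1=1314/54679: DF=(1 − 1314/54679·(0.959500+0.933700+0.913000+0.907600+0.885500))/(1+1314/54679) = 4343/5000 ≈ 0.868600
step 7 [7y] swap r/1=1765/62914: DF=(1 − 1765/62914·(0.959500+0.933700+0.913000+0.907600+0.885500+0.868600))/(1+1765/62914) = 1647/2000 ≈ 0.823500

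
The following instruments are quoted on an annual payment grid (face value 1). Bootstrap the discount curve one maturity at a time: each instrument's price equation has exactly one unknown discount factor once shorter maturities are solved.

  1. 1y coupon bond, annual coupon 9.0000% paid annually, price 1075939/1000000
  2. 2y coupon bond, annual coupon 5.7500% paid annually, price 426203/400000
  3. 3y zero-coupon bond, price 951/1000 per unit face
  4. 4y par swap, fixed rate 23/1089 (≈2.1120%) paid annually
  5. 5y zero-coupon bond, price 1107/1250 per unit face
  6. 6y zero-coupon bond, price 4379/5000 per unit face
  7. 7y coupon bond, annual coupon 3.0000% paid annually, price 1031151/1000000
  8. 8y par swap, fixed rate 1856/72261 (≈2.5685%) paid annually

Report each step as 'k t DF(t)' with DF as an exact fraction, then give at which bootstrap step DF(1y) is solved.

step 1 [1y] bond c/1=9/100: DF=(1075939/1000000 − 9/100·(0))/(1+9/100) = 9871/10000 ≈ 0.987100
step 2 [2y] bond c/1=23/400: DF=(426203/400000 − 23/400·(0.987100))/(1+23/400) = 9539/10000 ≈ 0.953900
step 3 [3y] zero: DF = P = 951/1000 ≈ 0.951000
step 4 [4y] swap r/1=23/1089: DF=(1 − 23/1089·(0.987100+0.953900+0.951000))/(1+23/1089) = 1839/2000 ≈ 0.919500
step 5 [5y] zero: DF = P = 1107/1250 ≈ 0.885600
step 6 [6y] zero: DF = P = 4379/5000 ≈ 0.875800
step 7 [7y] bond c/1=3/100: DF=(1031151/1000000 − 3/100·(0.987100+0.953900+0.951000+0.919500+0.885600+0.875800))/(1+3/100) = 2097/2500 ≈ 0.838800
step 8 [8y] swap r/1=1856/72261: DF=(1 − 1856/72261·(0.987100+0.953900+0.951000+0.919500+0.885600+0.875800+0.838800))/(1+1856/72261) = 509/625 ≈ 0.814400

1 1 9871/10000
2 2 9539/10000
3 3 951/1000
4 4 1839/2000
5 5 1107/1250
6 6 4379/5000
7 7 2097/2500
8 8 509/625
DF(1y) is solved at step 1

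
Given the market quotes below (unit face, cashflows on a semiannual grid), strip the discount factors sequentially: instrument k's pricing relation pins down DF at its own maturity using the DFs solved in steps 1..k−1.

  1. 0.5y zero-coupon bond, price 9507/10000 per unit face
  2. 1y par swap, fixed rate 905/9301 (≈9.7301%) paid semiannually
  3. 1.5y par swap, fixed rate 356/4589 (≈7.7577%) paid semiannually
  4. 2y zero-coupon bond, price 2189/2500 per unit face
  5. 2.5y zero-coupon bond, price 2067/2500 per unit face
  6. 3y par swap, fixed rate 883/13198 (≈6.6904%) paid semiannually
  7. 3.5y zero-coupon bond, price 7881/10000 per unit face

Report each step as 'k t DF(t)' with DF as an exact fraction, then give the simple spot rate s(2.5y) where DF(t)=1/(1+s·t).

1 1/2 9507/10000
2 1 1819/2000
3 3/2 2233/2500
4 2 2189/2500
5 5/2 2067/2500
6 3 4117/5000
7 7/2 7881/10000
s(2.5y) = (1/(2067/2500) − 1)/(5/2) = 866/10335 ≈ 8.3793%

step 1 [0.5y] zero: DF = P = 9507/10000 ≈ 0.950700
step 2 [1y] swap r/2=905/18602: DF=(1 − 905/18602·(0.950700))/(1+905/18602) = 1819/2000 ≈ 0.909500
step 3 [1.5y] swap r/2=178/4589: DF=(1 − 178/4589·(0.950700+0.909500))/(1+178/4589) = 2233/2500 ≈ 0.893200
step 4 [2y] zero: DF = P = 2189/2500 ≈ 0.875600
step 5 [2.5y] zero: DF = P = 2067/2500 ≈ 0.826800
step 6 [3y] swap r/2=883/26396: DF=(1 − 883/26396·(0.950700+0.909500+0.893200+0.875600+0.826800))/(1+883/26396) = 4117/5000 ≈ 0.823400
step 7 [3.5y] zero: DF = P = 7881/10000 ≈ 0.788100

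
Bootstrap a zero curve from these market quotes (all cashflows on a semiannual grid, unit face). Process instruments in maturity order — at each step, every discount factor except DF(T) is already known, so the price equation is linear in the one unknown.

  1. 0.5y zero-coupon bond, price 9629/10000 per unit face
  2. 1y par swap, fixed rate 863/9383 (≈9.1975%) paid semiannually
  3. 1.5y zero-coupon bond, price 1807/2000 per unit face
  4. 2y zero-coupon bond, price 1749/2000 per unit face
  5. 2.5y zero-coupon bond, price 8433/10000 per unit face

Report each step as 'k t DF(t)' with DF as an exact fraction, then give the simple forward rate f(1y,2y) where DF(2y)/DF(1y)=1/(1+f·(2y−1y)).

1 1/2 9629/10000
2 1 9137/10000
3 3/2 1807/2000
4 2 1749/2000
5 5/2 8433/10000
f(1y,2y) = ((9137/10000)/(1749/2000) − 1)/(1) = 392/8745 ≈ 4.4826%

step 1 [0.5y] zero: DF = P = 9629/10000 ≈ 0.962900
step 2 [1y] swap r/2=863/18766: DF=(1 − 863/18766·(0.962900))/(1+863/18766) = 9137/10000 ≈ 0.913700
step 3 [1.5y] zero: DF = P = 1807/2000 ≈ 0.903500
step 4 [2y] zero: DF = P = 1749/2000 ≈ 0.874500
step 5 [2.5y] zero: DF = P = 8433/10000 ≈ 0.843300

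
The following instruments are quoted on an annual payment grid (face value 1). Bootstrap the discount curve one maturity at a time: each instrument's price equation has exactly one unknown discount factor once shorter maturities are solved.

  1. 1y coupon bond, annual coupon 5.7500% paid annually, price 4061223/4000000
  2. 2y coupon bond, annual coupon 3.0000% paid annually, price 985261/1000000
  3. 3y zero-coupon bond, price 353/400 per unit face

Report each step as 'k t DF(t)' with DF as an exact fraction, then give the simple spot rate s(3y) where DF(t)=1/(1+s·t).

step 1 [1y] bond c/1=23/400: DF=(4061223/4000000 − 23/400·(0))/(1+23/400) = 9601/10000 ≈ 0.960100
step 2 [2y] bond c/1=3/100: DF=(985261/1000000 − 3/100·(0.960100))/(1+3/100) = 4643/5000 ≈ 0.928600
step 3 [3y] zero: DF = P = 353/400 ≈ 0.882500

1 1 9601/10000
2 2 4643/5000
3 3 353/400
s(3y) = (1/(353/400) − 1)/(3) = 47/1059 ≈ 4.4381%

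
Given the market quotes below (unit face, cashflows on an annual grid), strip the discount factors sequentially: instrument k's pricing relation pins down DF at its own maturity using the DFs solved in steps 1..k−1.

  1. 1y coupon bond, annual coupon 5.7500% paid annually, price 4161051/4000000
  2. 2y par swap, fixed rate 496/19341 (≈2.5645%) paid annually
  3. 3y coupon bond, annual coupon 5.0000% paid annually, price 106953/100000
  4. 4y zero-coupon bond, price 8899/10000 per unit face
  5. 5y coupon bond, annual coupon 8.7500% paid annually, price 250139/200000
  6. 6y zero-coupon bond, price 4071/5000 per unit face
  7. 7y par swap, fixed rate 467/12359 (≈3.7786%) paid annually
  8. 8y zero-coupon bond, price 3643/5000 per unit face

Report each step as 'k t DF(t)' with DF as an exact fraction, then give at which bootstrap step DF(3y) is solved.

step 1 [1y] bond c/1=23/400: DF=(4161051/4000000 − 23/400·(0))/(1+23/400) = 9837/10000 ≈ 0.983700
step 2 [2y] swap r/1=496/19341: DF=(1 − 496/19341·(0.983700))/(1+496/19341) = 594/625 ≈ 0.950400
step 3 [3y] bond c/1=1/20: DF=(106953/100000 − 1/20·(0.983700+0.950400))/(1+1/20) = 1853/2000 ≈ 0.926500
step 4 [4y] zero: DF = P = 8899/10000 ≈ 0.889900
step 5 [5y] bond c/1=7/80: DF=(250139/200000 − 7/80·(0.983700+0.950400+0.926500+0.889900))/(1+7/80) = 8483/10000 ≈ 0.848300
step 6 [6y] zero: DF = P = 4071/5000 ≈ 0.814200
step 7 [7y] swap r/1=467/12359: DF=(1 − 467/12359·(0.983700+0.950400+0.926500+0.889900+0.848300+0.814200))/(1+467/12359) = 1533/2000 ≈ 0.766500
step 8 [8y] zero: DF = P = 3643/5000 ≈ 0.728600

1 1 9837/10000
2 2 594/625
3 3 1853/2000
4 4 8899/10000
5 5 8483/10000
6 6 4071/5000
7 7 1533/2000
8 8 3643/5000
DF(3y) is solved at step 3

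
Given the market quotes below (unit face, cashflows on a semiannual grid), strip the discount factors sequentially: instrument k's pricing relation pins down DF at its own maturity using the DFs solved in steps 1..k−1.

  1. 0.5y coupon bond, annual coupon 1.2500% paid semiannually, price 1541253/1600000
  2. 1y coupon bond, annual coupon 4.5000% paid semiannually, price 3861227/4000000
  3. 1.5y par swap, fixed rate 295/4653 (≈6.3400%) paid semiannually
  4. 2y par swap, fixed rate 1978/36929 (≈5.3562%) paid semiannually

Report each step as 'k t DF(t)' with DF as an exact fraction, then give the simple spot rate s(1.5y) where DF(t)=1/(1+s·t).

1 1/2 9573/10000
2 1 923/1000
3 3/2 1823/2000
4 2 9011/10000
s(1.5y) = (1/(1823/2000) − 1)/(3/2) = 118/1823 ≈ 6.4728%

step 1 [0.5y] bond c/2=1/160: DF=(1541253/1600000 − 1/160·(0))/(1+1/160) = 9573/10000 ≈ 0.957300
step 2 [1y] bond c/2=9/400: DF=(3861227/4000000 − 9/400·(0.957300))/(1+9/400) = 923/1000 ≈ 0.923000
step 3 [1.5y] swap r/2=295/9306: DF=(1 − 295/9306·(0.957300+0.923000))/(1+295/9306) = 1823/2000 ≈ 0.911500
step 4 [2y] swap r/2=989/36929: DF=(1 − 989/36929·(0.957300+0.923000+0.911500))/(1+989/36929) = 9011/10000 ≈ 0.901100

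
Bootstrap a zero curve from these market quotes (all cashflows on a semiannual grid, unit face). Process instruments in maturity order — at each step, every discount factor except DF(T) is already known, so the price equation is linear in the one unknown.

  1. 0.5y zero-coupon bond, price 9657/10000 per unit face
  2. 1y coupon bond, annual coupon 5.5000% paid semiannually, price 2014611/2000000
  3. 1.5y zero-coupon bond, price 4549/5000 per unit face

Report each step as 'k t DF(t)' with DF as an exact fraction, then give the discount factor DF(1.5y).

step 1 [0.5y] zero: DF = P = 9657/10000 ≈ 0.965700
step 2 [1y] bond c/2=11/400: DF=(2014611/2000000 − 11/400·(0.965700))/(1+11/400) = 1909/2000 ≈ 0.954500
step 3 [1.5y] zero: DF = P = 4549/5000 ≈ 0.909800

1 1/2 9657/10000
2 1 1909/2000
3 3/2 4549/5000
DF(1.5y) = 4549/5000 ≈ 0.909800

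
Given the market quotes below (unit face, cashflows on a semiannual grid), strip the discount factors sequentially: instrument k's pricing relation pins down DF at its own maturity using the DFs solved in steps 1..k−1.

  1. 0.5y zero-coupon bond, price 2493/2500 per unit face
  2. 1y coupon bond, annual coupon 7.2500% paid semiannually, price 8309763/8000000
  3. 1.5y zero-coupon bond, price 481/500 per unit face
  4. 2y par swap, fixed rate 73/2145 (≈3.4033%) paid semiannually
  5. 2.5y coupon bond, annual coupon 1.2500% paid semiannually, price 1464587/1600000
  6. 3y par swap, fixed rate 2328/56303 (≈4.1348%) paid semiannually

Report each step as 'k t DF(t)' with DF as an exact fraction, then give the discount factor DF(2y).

1 1/2 2493/2500
2 1 387/400
3 3/2 481/500
4 2 9343/10000
5 5/2 8857/10000
6 3 2209/2500
DF(2y) = 9343/10000 ≈ 0.934300

step 1 [0.5y] zero: DF = P = 2493/2500 ≈ 0.997200
step 2 [1y] bond c/2=29/800: DF=(8309763/8000000 − 29/800·(0.997200))/(1+29/800) = 387/400 ≈ 0.967500
step 3 [1.5y] zero: DF = P = 481/500 ≈ 0.962000
step 4 [2y] swap r/2=73/4290: DF=(1 − 73/4290·(0.997200+0.967500+0.962000))/(1+73/4290) = 9343/10000 ≈ 0.934300
step 5 [2.5y] bond c/2=1/160: DF=(1464587/1600000 − 1/160·(0.997200+0.967500+0.962000+0.934300))/(1+1/160) = 8857/10000 ≈ 0.885700
step 6 [3y] swap r/2=1164/56303: DF=(1 − 1164/56303·(0.997200+0.967500+0.962000+0.934300+0.885700))/(1+1164/56303) = 2209/2500 ≈ 0.883600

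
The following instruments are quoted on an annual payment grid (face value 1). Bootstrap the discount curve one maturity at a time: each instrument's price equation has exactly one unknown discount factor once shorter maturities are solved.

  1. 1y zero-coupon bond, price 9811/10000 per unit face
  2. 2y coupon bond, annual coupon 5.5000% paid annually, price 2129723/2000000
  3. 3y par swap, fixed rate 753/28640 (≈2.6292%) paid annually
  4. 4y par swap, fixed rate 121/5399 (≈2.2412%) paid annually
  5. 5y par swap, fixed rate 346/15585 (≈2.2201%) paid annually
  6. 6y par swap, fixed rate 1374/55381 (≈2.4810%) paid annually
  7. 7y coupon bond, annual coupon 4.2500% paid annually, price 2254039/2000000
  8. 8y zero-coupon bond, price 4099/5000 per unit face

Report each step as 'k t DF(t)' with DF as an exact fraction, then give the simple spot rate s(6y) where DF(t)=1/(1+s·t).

1 1 9811/10000
2 2 4791/5000
3 3 9247/10000
4 4 9153/10000
5 5 4481/5000
6 6 4313/5000
7 7 8553/10000
8 8 4099/5000
s(6y) = (1/(4313/5000) − 1)/(6) = 229/8626 ≈ 2.6548%

step 1 [1y] zero: DF = P = 9811/10000 ≈ 0.981100
step 2 [2y] bond c/1=11/200: DF=(2129723/2000000 − 11/200·(0.981100))/(1+11/200) = 4791/5000 ≈ 0.958200
step 3 [3y] swap r/1=753/28640: DF=(1 − 753/28640·(0.981100+0.958200))/(1+753/28640) = 9247/10000 ≈ 0.924700
step 4 [4y] swap r/1=121/5399: DF=(1 − 121/5399·(0.981100+0.958200+0.924700))/(1+121/5399) = 9153/10000 ≈ 0.915300
step 5 [5y] swap r/1=346/15585: DF=(1 − 346/15585·(0.981100+0.958200+0.924700+0.915300))/(1+346/15585) = 4481/5000 ≈ 0.896200
step 6 [6y] swap r/1=1374/55381: DF=(1 − 1374/55381·(0.981100+0.958200+0.924700+0.915300+0.896200))/(1+1374/55381) = 4313/5000 ≈ 0.862600
step 7 [7y] bond c/1=17/400: DF=(2254039/2000000 − 17/400·(0.981100+0.958200+0.924700+0.915300+0.896200+0.862600))/(1+17/400) = 8553/10000 ≈ 0.855300
step 8 [8y] zero: DF = P = 4099/5000 ≈ 0.819800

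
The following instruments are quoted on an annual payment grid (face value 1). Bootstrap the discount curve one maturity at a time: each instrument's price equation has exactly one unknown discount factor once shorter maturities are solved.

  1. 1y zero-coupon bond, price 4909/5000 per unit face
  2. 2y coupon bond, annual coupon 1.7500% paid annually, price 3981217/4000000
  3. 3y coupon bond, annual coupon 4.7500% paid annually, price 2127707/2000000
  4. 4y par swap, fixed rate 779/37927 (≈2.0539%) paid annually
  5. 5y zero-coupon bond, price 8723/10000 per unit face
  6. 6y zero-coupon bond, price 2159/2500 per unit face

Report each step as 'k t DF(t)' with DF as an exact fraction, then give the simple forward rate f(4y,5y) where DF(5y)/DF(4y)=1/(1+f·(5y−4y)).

1 1 4909/5000
2 2 9613/10000
3 3 371/400
4 4 9221/10000
5 5 8723/10000
6 6 2159/2500
f(4y,5y) = ((9221/10000)/(8723/10000) − 1)/(1) = 498/8723 ≈ 5.7090%

step 1 [1y] zero: DF = P = 4909/5000 ≈ 0.981800
step 2 [2y] bond c/1=7/400: DF=(3981217/4000000 − 7/400·(0.981800))/(1+7/400) = 9613/10000 ≈ 0.961300
step 3 [3y] bond c/1=19/400: DF=(2127707/2000000 − 19/400·(0.981800+0.961300))/(1+19/400) = 371/400 ≈ 0.927500
step 4 [4y] swap r/1=779/37927: DF=(1 − 779/37927·(0.981800+0.961300+0.927500))/(1+779/37927) = 9221/10000 ≈ 0.922100
step 5 [5y] zero: DF = P = 8723/10000 ≈ 0.872300
step 6 [6y] zero: DF = P = 2159/2500 ≈ 0.863600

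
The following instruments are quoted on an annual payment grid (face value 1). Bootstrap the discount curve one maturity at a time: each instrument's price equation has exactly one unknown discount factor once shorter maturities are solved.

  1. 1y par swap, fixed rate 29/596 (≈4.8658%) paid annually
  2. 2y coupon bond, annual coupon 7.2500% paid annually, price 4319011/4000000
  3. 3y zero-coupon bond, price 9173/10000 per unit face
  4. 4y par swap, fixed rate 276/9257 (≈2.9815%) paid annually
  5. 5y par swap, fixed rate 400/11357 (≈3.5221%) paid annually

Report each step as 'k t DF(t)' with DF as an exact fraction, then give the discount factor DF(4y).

step 1 [1y] swap r/1=29/596: DF=(1 − 29/596·(0))/(1+29/596) = 596/625 ≈ 0.953600
step 2 [2y] bond c/1=29/400: DF=(4319011/4000000 − 29/400·(0.953600))/(1+29/400) = 9423/10000 ≈ 0.942300
step 3 [3y] zero: DF = P = 9173/10000 ≈ 0.917300
step 4 [4y] swap r/1=276/9257: DF=(1 − 276/9257·(0.953600+0.942300+0.917300))/(1+276/9257) = 556/625 ≈ 0.889600
step 5 [5y] swap r/1=400/11357: DF=(1 − 400/11357·(0.953600+0.942300+0.917300+0.889600))/(1+400/11357) = 21/25 ≈ 0.840000

1 1 596/625
2 2 9423/10000
3 3 9173/10000
4 4 556/625
5 5 21/25
DF(4y) = 556/625 ≈ 0.889600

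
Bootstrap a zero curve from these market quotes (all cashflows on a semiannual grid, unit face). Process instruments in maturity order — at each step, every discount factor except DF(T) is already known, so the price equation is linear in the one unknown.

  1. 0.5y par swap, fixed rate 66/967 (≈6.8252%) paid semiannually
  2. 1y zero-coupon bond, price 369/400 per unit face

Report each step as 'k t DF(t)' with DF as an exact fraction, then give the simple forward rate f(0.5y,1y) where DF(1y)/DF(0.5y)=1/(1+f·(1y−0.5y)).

1 1/2 967/1000
2 1 369/400
f(0.5y,1y) = ((967/1000)/(369/400) − 1)/(1/2) = 178/1845 ≈ 9.6477%

step 1 [0.5y] swap r/2=33/967: DF=(1 − 33/967·(0))/(1+33/967) = 967/1000 ≈ 0.967000
step 2 [1y] zero: DF = P = 369/400 ≈ 0.922500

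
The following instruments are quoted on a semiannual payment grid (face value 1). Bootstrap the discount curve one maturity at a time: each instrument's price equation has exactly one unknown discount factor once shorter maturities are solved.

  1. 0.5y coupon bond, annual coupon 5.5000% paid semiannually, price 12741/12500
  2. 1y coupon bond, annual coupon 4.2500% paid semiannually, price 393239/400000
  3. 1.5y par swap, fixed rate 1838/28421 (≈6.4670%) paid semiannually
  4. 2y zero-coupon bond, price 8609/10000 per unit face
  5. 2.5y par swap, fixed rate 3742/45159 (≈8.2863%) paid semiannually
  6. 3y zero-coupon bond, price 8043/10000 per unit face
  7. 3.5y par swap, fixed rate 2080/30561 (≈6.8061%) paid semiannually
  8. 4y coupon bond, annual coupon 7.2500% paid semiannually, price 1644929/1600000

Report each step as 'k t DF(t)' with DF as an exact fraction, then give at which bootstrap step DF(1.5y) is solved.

1 1/2 124/125
2 1 471/500
3 3/2 9081/10000
4 2 8609/10000
5 5/2 8129/10000
6 3 8043/10000
7 7/2 99/125
8 4 7783/10000
DF(1.5y) is solved at step 3

step 1 [0.5y] bond c/2=11/400: DF=(12741/12500 − 11/400·(0))/(1+11/400) = 124/125 ≈ 0.992000
step 2 [1y] bond c/2=17/800: DF=(393239/400000 − 17/800·(0.992000))/(1+17/800) = 471/500 ≈ 0.942000
step 3 [1.5y] swap r/2=919/28421: DF=(1 − 919/28421·(0.992000+0.942000))/(1+919/28421) = 9081/10000 ≈ 0.908100
step 4 [2y] zero: DF = P = 8609/10000 ≈ 0.860900
step 5 [2.5y] swap r/2=1871/45159: DF=(1 − 1871/45159·(0.992000+0.942000+0.908100+0.860900))/(1+1871/45159) = 8129/10000 ≈ 0.812900
step 6 [3y] zero: DF = P = 8043/10000 ≈ 0.804300
step 7 [3.5y] swap r/2=1040/30561: DF=(1 − 1040/30561·(0.992000+0.942000+0.908100+0.860900+0.812900+0.804300))/(1+1040/30561) = 99/125 ≈ 0.792000
step 8 [4y] bond c/2=29/800: DF=(1644929/1600000 − 29/800·(0.992000+0.942000+0.908100+0.860900+0.812900+0.804300+0.792000))/(1+29/800) = 7783/10000 ≈ 0.778300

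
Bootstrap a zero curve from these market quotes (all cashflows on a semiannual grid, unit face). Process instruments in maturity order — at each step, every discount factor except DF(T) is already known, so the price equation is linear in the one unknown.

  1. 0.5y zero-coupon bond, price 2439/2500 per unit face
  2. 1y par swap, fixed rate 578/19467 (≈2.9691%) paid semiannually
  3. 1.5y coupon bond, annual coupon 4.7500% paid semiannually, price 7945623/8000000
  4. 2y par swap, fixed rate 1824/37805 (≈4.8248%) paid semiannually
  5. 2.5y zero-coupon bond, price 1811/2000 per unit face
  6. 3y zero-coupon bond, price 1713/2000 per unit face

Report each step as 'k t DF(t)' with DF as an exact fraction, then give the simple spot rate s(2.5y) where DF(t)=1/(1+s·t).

1 1/2 2439/2500
2 1 9711/10000
3 3/2 37/40
4 2 568/625
5 5/2 1811/2000
6 3 1713/2000
s(2.5y) = (1/(1811/2000) − 1)/(5/2) = 378/9055 ≈ 4.1745%

step 1 [0.5y] zero: DF = P = 2439/2500 ≈ 0.975600
step 2 [1y] swap r/2=289/19467: DF=(1 − 289/19467·(0.975600))/(1+289/19467) = 9711/10000 ≈ 0.971100
step 3 [1.5y] bond c/2=19/800: DF=(7945623/8000000 − 19/800·(0.975600+0.971100))/(1+19/800) = 37/40 ≈ 0.925000
step 4 [2y] swap r/2=912/37805: DF=(1 − 912/37805·(0.975600+0.971100+0.925000))/(1+912/37805) = 568/625 ≈ 0.908800
step 5 [2.5y] zero: DF = P = 1811/2000 ≈ 0.905500
step 6 [3y] zero: DF = P = 1713/2000 ≈ 0.856500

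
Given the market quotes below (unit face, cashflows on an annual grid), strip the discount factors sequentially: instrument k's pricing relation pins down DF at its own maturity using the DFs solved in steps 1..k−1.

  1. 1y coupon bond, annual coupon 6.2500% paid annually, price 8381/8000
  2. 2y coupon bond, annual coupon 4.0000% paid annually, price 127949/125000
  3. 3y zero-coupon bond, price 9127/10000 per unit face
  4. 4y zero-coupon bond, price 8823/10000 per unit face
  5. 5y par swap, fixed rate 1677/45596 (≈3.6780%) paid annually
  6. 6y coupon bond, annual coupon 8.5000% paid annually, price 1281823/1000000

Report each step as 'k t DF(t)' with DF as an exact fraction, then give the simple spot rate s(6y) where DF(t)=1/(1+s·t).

step 1 [1y] bond c/1=1/16: DF=(8381/8000 − 1/16·(0))/(1+1/16) = 493/500 ≈ 0.986000
step 2 [2y] bond c/1=1/25: DF=(127949/125000 − 1/25·(0.986000))/(1+1/25) = 9463/10000 ≈ 0.946300
step 3 [3y] zero: DF = P = 9127/10000 ≈ 0.912700
step 4 [4y] zero: DF = P = 8823/10000 ≈ 0.882300
step 5 [5y] swap r/1=1677/45596: DF=(1 − 1677/45596·(0.986000+0.946300+0.912700+0.882300))/(1+1677/45596) = 8323/10000 ≈ 0.832300
step 6 [6y] bond c/1=17/200: DF=(1281823/1000000 − 17/200·(0.986000+0.946300+0.912700+0.882300+0.832300))/(1+17/200) = 4121/5000 ≈ 0.824200

1 1 493/500
2 2 9463/10000
3 3 9127/10000
4 4 8823/10000
5 5 8323/10000
6 6 4121/5000
s(6y) = (1/(4121/5000) − 1)/(6) = 293/8242 ≈ 3.5550%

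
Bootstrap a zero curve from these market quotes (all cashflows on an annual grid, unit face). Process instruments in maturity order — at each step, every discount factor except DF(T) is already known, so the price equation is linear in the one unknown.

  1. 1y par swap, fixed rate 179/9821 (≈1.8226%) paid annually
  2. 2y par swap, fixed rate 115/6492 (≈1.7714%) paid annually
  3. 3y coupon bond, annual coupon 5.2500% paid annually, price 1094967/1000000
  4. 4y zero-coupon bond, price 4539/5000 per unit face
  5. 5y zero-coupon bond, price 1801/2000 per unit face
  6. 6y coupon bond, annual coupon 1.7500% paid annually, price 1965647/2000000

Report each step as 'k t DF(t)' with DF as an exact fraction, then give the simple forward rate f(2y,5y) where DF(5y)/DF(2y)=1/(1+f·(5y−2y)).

step 1 [1y] swap r/1=179/9821: DF=(1 − 179/9821·(0))/(1+179/9821) = 9821/10000 ≈ 0.982100
step 2 [2y] swap r/1=115/6492: DF=(1 − 115/6492·(0.982100))/(1+115/6492) = 1931/2000 ≈ 0.965500
step 3 [3y] bond c/1=21/400: DF=(1094967/1000000 − 21/400·(0.982100+0.965500))/(1+21/400) = 1179/1250 ≈ 0.943200
step 4 [4y] zero: DF = P = 4539/5000 ≈ 0.907800
step 5 [5y] zero: DF = P = 1801/2000 ≈ 0.900500
step 6 [6y] bond c/1=7/400: DF=(1965647/2000000 − 7/400·(0.982100+0.965500+0.943200+0.907800+0.900500))/(1+7/400) = 8851/10000 ≈ 0.885100

1 1 9821/10000
2 2 1931/2000
3 3 1179/1250
4 4 4539/5000
5 5 1801/2000
6 6 8851/10000
f(2y,5y) = ((1931/2000)/(1801/2000) − 1)/(3) = 130/5403 ≈ 2.4061%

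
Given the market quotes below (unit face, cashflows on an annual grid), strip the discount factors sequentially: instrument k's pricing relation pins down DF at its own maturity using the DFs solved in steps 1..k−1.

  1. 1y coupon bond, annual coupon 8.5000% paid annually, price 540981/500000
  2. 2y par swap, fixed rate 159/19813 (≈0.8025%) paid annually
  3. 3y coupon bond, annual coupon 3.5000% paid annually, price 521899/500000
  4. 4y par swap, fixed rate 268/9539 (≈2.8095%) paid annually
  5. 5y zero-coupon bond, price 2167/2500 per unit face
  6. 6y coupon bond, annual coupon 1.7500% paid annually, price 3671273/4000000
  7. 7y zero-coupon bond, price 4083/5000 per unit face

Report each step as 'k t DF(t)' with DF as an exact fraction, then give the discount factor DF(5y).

1 1 2493/2500
2 2 9841/10000
3 3 1883/2000
4 4 558/625
5 5 2167/2500
6 6 1643/2000
7 7 4083/5000
DF(5y) = 2167/2500 ≈ 0.866800

step 1 [1y] bond c/1=17/200: DF=(540981/500000 − 17/200·(0))/(1+17/200) = 2493/2500 ≈ 0.997200
step 2 [2y] swap r/1=159/19813: DF=(1 − 159/19813·(0.997200))/(1+159/19813) = 9841/10000 ≈ 0.984100
step 3 [3y] bond c/1=7/200: DF=(521899/500000 − 7/200·(0.997200+0.984100))/(1+7/200) = 1883/2000 ≈ 0.941500
step 4 [4y] swap r/1=268/9539: DF=(1 − 268/9539·(0.997200+0.984100+0.941500))/(1+268/9539) = 558/625 ≈ 0.892800
step 5 [5y] zero: DF = P = 2167/2500 ≈ 0.866800
step 6 [6y] bond c/1=7/400: DF=(3671273/4000000 − 7/400·(0.997200+0.984100+0.941500+0.892800+0.866800))/(1+7/400) = 1643/2000 ≈ 0.821500
step 7 [7y] zero: DF = P = 4083/5000 ≈ 0.816600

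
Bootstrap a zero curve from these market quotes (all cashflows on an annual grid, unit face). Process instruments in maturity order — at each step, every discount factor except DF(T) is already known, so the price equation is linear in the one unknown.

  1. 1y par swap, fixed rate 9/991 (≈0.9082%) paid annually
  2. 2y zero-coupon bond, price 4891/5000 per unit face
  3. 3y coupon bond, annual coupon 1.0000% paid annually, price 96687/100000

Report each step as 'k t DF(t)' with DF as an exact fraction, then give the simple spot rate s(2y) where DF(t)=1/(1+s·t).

step 1 [1y] swap r/1=9/991: DF=(1 − 9/991·(0))/(1+9/991) = 991/1000 ≈ 0.991000
step 2 [2y] zero: DF = P = 4891/5000 ≈ 0.978200
step 3 [3y] bond c/1=1/100: DF=(96687/100000 − 1/100·(0.991000+0.978200))/(1+1/100) = 4689/5000 ≈ 0.937800

1 1 991/1000
2 2 4891/5000
3 3 4689/5000
s(2y) = (1/(4891/5000) − 1)/(2) = 109/9782 ≈ 1.1143%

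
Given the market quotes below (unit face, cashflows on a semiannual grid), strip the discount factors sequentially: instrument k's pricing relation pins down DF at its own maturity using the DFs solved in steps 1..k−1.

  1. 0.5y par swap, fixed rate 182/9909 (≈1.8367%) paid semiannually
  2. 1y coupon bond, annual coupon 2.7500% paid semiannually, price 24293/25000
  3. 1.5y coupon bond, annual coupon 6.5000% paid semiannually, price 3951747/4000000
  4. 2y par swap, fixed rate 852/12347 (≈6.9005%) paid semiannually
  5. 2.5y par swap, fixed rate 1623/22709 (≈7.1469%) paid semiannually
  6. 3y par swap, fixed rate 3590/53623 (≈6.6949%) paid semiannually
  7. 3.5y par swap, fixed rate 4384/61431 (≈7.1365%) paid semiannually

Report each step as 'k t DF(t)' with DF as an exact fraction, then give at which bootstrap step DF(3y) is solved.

1 1/2 9909/10000
2 1 9451/10000
3 3/2 8959/10000
4 2 4361/5000
5 5/2 8377/10000
6 3 1641/2000
7 7/2 488/625
DF(3y) is solved at step 6

step 1 [0.5y] swap r/2=91/9909: DF=(1 − 91/9909·(0))/(1+91/9909) = 9909/10000 ≈ 0.990900
step 2 [1y] bond c/2=11/800: DF=(24293/25000 − 11/800·(0.990900))/(1+11/800) = 9451/10000 ≈ 0.945100
step 3 [1.5y] bond c/2=13/400: DF=(3951747/4000000 − 13/400·(0.990900+0.945100))/(1+13/400) = 8959/10000 ≈ 0.895900
step 4 [2y] swap r/2=426/12347: DF=(1 − 426/12347·(0.990900+0.945100+0.895900))/(1+426/12347) = 4361/5000 ≈ 0.872200
step 5 [2.5y] swap r/2=1623/45418: DF=(1 − 1623/45418·(0.990900+0.945100+0.895900+0.872200))/(1+1623/45418) = 8377/10000 ≈ 0.837700
step 6 [3y] swap r/2=1795/53623: DF=(1 − 1795/53623·(0.990900+0.945100+0.895900+0.872200+0.837700))/(1+1795/53623) = 1641/2000 ≈ 0.820500
step 7 [3.5y] swap r/2=2192/61431: DF=(1 − 2192/61431·(0.990900+0.945100+0.895900+0.872200+0.837700+0.820500))/(1+2192/61431) = 488/625 ≈ 0.780800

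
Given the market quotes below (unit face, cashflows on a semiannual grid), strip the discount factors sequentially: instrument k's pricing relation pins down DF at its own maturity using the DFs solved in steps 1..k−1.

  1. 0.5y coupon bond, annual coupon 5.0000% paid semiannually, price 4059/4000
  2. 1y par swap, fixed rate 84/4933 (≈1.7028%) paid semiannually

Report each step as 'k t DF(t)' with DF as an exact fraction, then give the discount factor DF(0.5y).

step 1 [0.5y] bond c/2=1/40: DF=(4059/4000 − 1/40·(0))/(1+1/40) = 99/100 ≈ 0.990000
step 2 [1y] swap r/2=42/4933: DF=(1 − 42/4933·(0.990000))/(1+42/4933) = 1229/1250 ≈ 0.983200

1 1/2 99/100
2 1 1229/1250
DF(0.5y) = 99/100 ≈ 0.990000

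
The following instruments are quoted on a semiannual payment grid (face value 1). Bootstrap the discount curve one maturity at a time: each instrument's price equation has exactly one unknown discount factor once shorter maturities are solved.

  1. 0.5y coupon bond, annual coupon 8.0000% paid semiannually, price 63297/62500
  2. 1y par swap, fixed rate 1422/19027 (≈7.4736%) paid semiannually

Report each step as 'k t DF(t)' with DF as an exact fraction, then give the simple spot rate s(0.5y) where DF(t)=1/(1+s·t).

1 1/2 4869/5000
2 1 9289/10000
s(0.5y) = (1/(4869/5000) − 1)/(1/2) = 262/4869 ≈ 5.3810%

step 1 [0.5y] bond c/2=1/25: DF=(63297/62500 − 1/25·(0))/(1+1/25) = 4869/5000 ≈ 0.973800
step 2 [1y] swap r/2=711/19027: DF=(1 − 711/19027·(0.973800))/(1+711/19027) = 9289/10000 ≈ 0.928900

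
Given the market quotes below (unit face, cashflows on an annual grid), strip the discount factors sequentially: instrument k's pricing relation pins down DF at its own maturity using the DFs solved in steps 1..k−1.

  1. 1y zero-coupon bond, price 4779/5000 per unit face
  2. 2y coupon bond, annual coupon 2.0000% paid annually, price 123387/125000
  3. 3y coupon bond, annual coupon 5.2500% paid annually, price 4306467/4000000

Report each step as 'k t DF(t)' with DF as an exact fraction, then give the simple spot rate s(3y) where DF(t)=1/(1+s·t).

1 1 4779/5000
2 2 949/1000
3 3 9279/10000
s(3y) = (1/(9279/10000) − 1)/(3) = 721/27837 ≈ 2.5901%

step 1 [1y] zero: DF = P = 4779/5000 ≈ 0.955800
step 2 [2y] bond c/1=1/50: DF=(123387/125000 − 1/50·(0.955800))/(1+1/50) = 949/1000 ≈ 0.949000
step 3 [3y] bond c/1=21/400: DF=(4306467/4000000 − 21/400·(0.955800+0.949000))/(1+21/400) = 9279/10000 ≈ 0.927900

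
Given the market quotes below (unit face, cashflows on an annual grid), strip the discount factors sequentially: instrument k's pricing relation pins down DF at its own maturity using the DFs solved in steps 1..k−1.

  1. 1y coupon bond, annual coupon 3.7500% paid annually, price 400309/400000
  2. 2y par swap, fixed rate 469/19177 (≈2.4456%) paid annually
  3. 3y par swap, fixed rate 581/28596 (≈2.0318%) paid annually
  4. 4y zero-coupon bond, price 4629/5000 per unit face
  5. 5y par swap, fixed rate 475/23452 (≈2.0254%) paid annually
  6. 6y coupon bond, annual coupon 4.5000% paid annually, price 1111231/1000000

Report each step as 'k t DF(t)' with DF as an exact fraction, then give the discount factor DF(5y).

step 1 [1y] bond c/1=3/80: DF=(400309/400000 − 3/80·(0))/(1+3/80) = 4823/5000 ≈ 0.964600
step 2 [2y] swap r/1=469/19177: DF=(1 − 469/19177·(0.964600))/(1+469/19177) = 9531/10000 ≈ 0.953100
step 3 [3y] swap r/1=581/28596: DF=(1 − 581/28596·(0.964600+0.953100))/(1+581/28596) = 9419/10000 ≈ 0.941900
step 4 [4y] zero: DF = P = 4629/5000 ≈ 0.925800
step 5 [5y] swap r/1=475/23452: DF=(1 − 475/23452·(0.964600+0.953100+0.941900+0.925800))/(1+475/23452) = 181/200 ≈ 0.905000
step 6 [6y] bond c/1=9/200: DF=(1111231/1000000 − 9/200·(0.964600+0.953100+0.941900+0.925800+0.905000))/(1+9/200) = 4307/5000 ≈ 0.861400

1 1 4823/5000
2 2 9531/10000
3 3 9419/10000
4 4 4629/5000
5 5 181/200
6 6 4307/5000
DF(5y) = 181/200 ≈ 0.905000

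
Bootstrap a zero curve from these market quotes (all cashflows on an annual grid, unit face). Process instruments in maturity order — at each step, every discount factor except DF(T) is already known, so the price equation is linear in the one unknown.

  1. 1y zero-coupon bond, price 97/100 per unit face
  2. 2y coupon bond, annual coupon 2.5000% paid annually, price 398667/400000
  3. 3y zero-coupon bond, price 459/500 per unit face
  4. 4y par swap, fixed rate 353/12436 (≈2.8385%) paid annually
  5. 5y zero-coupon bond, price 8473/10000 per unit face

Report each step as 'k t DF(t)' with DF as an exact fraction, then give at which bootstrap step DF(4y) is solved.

1 1 97/100
2 2 9487/10000
3 3 459/500
4 4 8941/10000
5 5 8473/10000
DF(4y) is solved at step 4

step 1 [1y] zero: DF = P = 97/100 ≈ 0.970000
step 2 [2y] bond c/1=1/40: DF=(398667/400000 − 1/40·(0.970000))/(1+1/40) = 9487/10000 ≈ 0.948700
step 3 [3y] zero: DF = P = 459/500 ≈ 0.918000
step 4 [4y] swap r/1=353/12436: DF=(1 − 353/12436·(0.970000+0.948700+0.918000))/(1+353/12436) = 8941/10000 ≈ 0.894100
step 5 [5y] zero: DF = P = 8473/10000 ≈ 0.847300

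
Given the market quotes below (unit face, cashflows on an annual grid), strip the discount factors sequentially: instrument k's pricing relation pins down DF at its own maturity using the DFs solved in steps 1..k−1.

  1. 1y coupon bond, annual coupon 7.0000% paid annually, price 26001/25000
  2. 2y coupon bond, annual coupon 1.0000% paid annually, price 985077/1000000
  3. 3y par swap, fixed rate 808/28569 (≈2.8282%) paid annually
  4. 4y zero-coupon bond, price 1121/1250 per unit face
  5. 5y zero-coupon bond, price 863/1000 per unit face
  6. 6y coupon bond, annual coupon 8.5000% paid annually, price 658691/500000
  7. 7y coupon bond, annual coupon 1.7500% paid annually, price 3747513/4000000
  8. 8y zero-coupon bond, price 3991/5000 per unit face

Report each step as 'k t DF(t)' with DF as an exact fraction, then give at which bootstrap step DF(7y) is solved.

step 1 [1y] bond c/1=7/100: DF=(26001/25000 − 7/100·(0))/(1+7/100) = 243/250 ≈ 0.972000
step 2 [2y] bond c/1=1/100: DF=(985077/1000000 − 1/100·(0.972000))/(1+1/100) = 9657/10000 ≈ 0.965700
step 3 [3y] swap r/1=808/28569: DF=(1 − 808/28569·(0.972000+0.965700))/(1+808/28569) = 1149/1250 ≈ 0.919200
step 4 [4y] zero: DF = P = 1121/1250 ≈ 0.896800
step 5 [5y] zero: DF = P = 863/1000 ≈ 0.863000
step 6 [6y] bond c/1=17/200: DF=(658691/500000 − 17/200·(0.972000+0.965700+0.919200+0.896800+0.863000))/(1+17/200) = 341/400 ≈ 0.852500
step 7 [7y] bond c/1=7/400: DF=(3747513/4000000 − 7/400·(0.972000+0.965700+0.919200+0.896800+0.863000+0.852500))/(1+7/400) = 8267/10000 ≈ 0.826700
step 8 [8y] zero: DF = P = 3991/5000 ≈ 0.798200

1 1 243/250
2 2 9657/10000
3 3 1149/1250
4 4 1121/1250
5 5 863/1000
6 6 341/400
7 7 8267/10000
8 8 3991/5000
DF(7y) is solved at step 7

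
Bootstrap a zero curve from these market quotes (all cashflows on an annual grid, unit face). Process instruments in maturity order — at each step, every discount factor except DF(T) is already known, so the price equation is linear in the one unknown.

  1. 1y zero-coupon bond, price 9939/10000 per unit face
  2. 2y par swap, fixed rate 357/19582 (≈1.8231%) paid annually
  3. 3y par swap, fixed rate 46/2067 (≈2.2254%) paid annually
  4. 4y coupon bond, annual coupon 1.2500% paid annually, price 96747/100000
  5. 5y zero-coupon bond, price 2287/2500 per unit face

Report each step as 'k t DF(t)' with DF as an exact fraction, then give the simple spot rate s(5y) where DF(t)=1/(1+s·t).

step 1 [1y] zero: DF = P = 9939/10000 ≈ 0.993900
step 2 [2y] swap r/1=357/19582: DF=(1 − 357/19582·(0.993900))/(1+357/19582) = 9643/10000 ≈ 0.964300
step 3 [3y] swap r/1=46/2067: DF=(1 − 46/2067·(0.993900+0.964300))/(1+46/2067) = 2339/2500 ≈ 0.935600
step 4 [4y] bond c/1=1/80: DF=(96747/100000 − 1/80·(0.993900+0.964300+0.935600))/(1+1/80) = 4599/5000 ≈ 0.919800
step 5 [5y] zero: DF = P = 2287/2500 ≈ 0.914800

1 1 9939/10000
2 2 9643/10000
3 3 2339/2500
4 4 4599/5000
5 5 2287/2500
s(5y) = (1/(2287/2500) − 1)/(5) = 213/11435 ≈ 1.8627%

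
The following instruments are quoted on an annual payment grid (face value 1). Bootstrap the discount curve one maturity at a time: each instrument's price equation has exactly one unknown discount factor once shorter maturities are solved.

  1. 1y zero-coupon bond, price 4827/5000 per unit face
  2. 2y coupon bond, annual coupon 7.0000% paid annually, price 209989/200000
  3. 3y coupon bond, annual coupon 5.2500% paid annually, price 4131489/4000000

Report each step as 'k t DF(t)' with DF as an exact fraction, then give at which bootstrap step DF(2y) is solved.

1 1 4827/5000
2 2 9181/10000
3 3 4437/5000
DF(2y) is solved at step 2

step 1 [1y] zero: DF = P = 4827/5000 ≈ 0.965400
step 2 [2y] bond c/1=7/100: DF=(209989/200000 − 7/100·(0.965400))/(1+7/100) = 9181/10000 ≈ 0.918100
step 3 [3y] bond c/1=21/400: DF=(4131489/4000000 − 21/400·(0.965400+0.918100))/(1+21/400) = 4437/5000 ≈ 0.887400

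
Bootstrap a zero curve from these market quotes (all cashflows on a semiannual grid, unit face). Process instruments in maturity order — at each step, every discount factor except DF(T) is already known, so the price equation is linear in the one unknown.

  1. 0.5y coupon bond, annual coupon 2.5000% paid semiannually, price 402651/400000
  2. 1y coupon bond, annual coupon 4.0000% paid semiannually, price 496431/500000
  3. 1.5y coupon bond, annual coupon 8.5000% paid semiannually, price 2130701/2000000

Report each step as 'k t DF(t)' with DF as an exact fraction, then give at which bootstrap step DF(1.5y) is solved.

step 1 [0.5y] bond c/2=1/80: DF=(402651/400000 − 1/80·(0))/(1+1/80) = 4971/5000 ≈ 0.994200
step 2 [1y] bond c/2=1/50: DF=(496431/500000 − 1/50·(0.994200))/(1+1/50) = 9539/10000 ≈ 0.953900
step 3 [1.5y] bond c/2=17/400: DF=(2130701/2000000 − 17/400·(0.994200+0.953900))/(1+17/400) = 377/400 ≈ 0.942500

1 1/2 4971/5000
2 1 9539/10000
3 3/2 377/400
DF(1.5y) is solved at step 3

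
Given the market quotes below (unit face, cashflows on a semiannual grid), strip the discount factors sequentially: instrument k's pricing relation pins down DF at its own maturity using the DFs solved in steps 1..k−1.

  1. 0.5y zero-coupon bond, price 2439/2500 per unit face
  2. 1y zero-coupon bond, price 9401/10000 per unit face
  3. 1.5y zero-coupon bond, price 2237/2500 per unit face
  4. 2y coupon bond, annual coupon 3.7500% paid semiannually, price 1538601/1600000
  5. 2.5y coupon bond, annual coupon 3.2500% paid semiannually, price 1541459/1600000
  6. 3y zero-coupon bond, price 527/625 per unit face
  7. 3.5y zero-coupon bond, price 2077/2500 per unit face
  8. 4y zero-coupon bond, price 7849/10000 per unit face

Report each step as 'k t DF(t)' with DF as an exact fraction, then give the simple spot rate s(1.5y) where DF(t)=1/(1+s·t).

step 1 [0.5y] zero: DF = P = 2439/2500 ≈ 0.975600
step 2 [1y] zero: DF = P = 9401/10000 ≈ 0.940100
step 3 [1.5y] zero: DF = P = 2237/2500 ≈ 0.894800
step 4 [2y] bond c/2=3/160: DF=(1538601/1600000 − 3/160·(0.975600+0.940100+0.894800))/(1+3/160) = 4461/5000 ≈ 0.892200
step 5 [2.5y] bond c/2=13/800: DF=(1541459/1600000 − 13/800·(0.975600+0.940100+0.894800+0.892200))/(1+13/800) = 1111/1250 ≈ 0.888800
step 6 [3y] zero: DF = P = 527/625 ≈ 0.843200
step 7 [3.5y] zero: DF = P = 2077/2500 ≈ 0.830800
step 8 [4y] zero: DF = P = 7849/10000 ≈ 0.784900

1 1/2 2439/2500
2 1 9401/10000
3 3/2 2237/2500
4 2 4461/5000
5 5/2 1111/1250
6 3 527/625
7 7/2 2077/2500
8 4 7849/10000
s(1.5y) = (1/(2237/2500) − 1)/(3/2) = 526/6711 ≈ 7.8379%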